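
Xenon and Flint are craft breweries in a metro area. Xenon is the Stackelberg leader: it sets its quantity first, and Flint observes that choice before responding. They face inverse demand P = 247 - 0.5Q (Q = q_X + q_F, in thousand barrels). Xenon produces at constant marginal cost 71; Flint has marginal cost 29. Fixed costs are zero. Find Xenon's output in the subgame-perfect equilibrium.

134

Solve by backward induction. Given q_X, the follower Flint maximises π_F = (247 - (1/2)q_X - (1/2)q_F)q_F - 29q_F.
Setting the follower's marginal profit to zero, 218 - (1/2)q_X - q_F = 0, i.e. q_F = (218 - (1/2)q_X).
Xenon substitutes q_F(q_X) into its own profit: π_X = q_X(247 - (1/2)q_X - (218 - (1/2)q_X)/2) - 71q_X = (138 - (1/4)q_X)q_X - 71q_X.
The leader's first-order condition 67 - (1/2)q_X = 0 yields q_X = 134.
Then q_F = (218 - (1/2)·134) = 151.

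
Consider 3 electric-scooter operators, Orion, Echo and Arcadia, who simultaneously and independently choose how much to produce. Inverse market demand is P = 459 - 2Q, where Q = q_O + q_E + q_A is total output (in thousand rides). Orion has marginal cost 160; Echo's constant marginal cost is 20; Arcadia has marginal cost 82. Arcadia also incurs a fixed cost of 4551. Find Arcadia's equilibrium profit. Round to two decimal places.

275.53

Orion's profit: π_O = (459 - 2Q)q_O - (160q_O). Setting ∂π_O/∂q_O = 0: 299 - 4q_O - 2(q_E + q_A) = 0.
Echo's profit: π_E = (459 - 2Q)q_E - (20q_E). Setting ∂π_E/∂q_E = 0: 439 - 4q_E - 2(q_O + q_A) = 0.
Arcadia's first-order condition: 377 - 4q_A - 2(q_O + q_E) = 0.
Adding the 3 first-order conditions: 1115 − 8Q = 0, so Q = 1115/8.
Back-substituting: q_O = (299 − 1115/4)/2 = 81/8, q_E = (439 − 1115/4)/2 = 641/8, q_A = (377 − 1115/4)/2 = 393/8.
Price P = 459 - 2·(1115/8) = 721/4.
Arcadia's profit: (721/4 - 82)·(393/8) - 4551 = 275.5313.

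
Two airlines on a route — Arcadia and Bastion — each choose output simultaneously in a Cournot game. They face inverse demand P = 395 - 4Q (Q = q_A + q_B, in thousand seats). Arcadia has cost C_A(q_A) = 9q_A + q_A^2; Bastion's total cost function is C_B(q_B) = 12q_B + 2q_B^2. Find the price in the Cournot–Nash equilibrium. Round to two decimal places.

187.85

Arcadia's profit: π_A = (395 - 4Q)q_A - (9q_A + q_A²). Setting ∂π_A/∂q_A = 0: 386 - 10q_A - 4(q_B) = 0.
Bastion's profit: π_B = (395 - 4Q)q_B - (12q_B + 2q_B²). Setting ∂π_B/∂q_B = 0: 383 - 12q_B - 4(q_A) = 0.
So q_A = (386 - 4q_B)/10 and q_B = (383 - 4q_A)/12.
Substituting one into the other gives q_A = 775/26 and q_B = 1143/52.
Total output Q = 51.7885, so price P = 395 - 4·51.7885 = 187.8462.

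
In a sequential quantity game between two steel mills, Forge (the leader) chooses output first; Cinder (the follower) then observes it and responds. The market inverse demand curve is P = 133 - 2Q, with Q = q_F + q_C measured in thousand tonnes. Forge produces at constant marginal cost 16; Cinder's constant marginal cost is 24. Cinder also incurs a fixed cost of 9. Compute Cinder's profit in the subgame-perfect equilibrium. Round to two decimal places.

261.28

Solve by backward induction. Given q_F, the follower Cinder maximises π_C = (133 - 2q_F - 2q_C)q_C - 24q_C.
∂π_C/∂q_C = 109 - 2q_F - 4q_C = 0 gives the reaction function q_C = (109 - 2q_F)/4.
The leader anticipates this reaction. Substituting into P = 133 - 2Q gives P = 157/2 - q_F, so π_F = (157/2 - q_F)q_F - 16q_F.
Leader FOC: 125/2 - 2q_F = 0, so q_F = 125/4.
Then q_C = (109 - 2·(125/4))/4 = 93/8.
Price P = 133 - 2·(343/8) = 189/4.
Cinder's profit: (189/4 - 24)·(93/8) - 9 = 261.2813.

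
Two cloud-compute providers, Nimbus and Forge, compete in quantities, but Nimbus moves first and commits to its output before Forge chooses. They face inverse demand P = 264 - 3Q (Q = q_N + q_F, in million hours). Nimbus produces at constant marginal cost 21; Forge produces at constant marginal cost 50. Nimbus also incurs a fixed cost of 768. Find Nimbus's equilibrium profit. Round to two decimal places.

2314.67

The follower Forge best-responds to any q_N: π_F = (264 - 3Q)q_F - 50q_F.
Setting the follower's marginal profit to zero, 214 - 3q_N - 6q_F = 0, i.e. q_F = (214 - 3q_N)/6.
Nimbus substitutes q_F(q_N) into its own profit: π_N = q_N(264 - 3q_N - (214 - 3q_N)/2) - 21q_N = (157 - (3/2)q_N)q_N - 21q_N.
Maximising: ∂π_N/∂q_N = 136 - 3q_N = 0, giving q_N = 136/3.
Then q_F = (214 - 3·(136/3))/6 = 13.
Price P = 264 - 3·(175/3) = 89.
Nimbus's profit: (89 - 21)·(136/3) - 768 = 2314.6667.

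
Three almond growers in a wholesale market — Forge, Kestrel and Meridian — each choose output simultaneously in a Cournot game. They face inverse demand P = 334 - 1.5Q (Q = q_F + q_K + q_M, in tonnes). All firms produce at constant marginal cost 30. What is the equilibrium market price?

Each firm earns π_i = (334 - 1.5Q)q_i - 30q_i.
Setting ∂π_i/∂q_i = 0 with rivals' quantities fixed: 304 - 3q_i - (3/2)·Σ_{j≠i} q_j = 0.
With identical firms every q_j equals q_i, so Σ_{j≠i} q_j = 2q_i and 304 = 6q_i, giving q_i = 152/3.
Total output Q = 152, so price P = 334 - (3/2)·152 = 106.

106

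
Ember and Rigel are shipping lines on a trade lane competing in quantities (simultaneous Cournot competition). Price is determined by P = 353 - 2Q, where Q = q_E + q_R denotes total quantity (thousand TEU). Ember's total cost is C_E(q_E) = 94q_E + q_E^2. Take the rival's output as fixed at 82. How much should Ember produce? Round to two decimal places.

15.83

With the rival's output fixed at 82, Ember's profit is π_E = (353 - 2·82 - 2q_E)q_E - (94q_E + q_E²) = (189 - 2q_E)q_E - (94q_E + q_E²).
∂π_E/∂q_E = 95 - 6q_E = 0, so q_E = 95/6.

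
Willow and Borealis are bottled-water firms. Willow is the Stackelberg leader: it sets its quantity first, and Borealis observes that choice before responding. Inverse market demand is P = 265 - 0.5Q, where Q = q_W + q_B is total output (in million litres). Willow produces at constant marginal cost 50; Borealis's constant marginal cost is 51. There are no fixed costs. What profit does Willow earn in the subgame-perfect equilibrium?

11664

The follower Borealis best-responds to any q_W: π_B = (265 - 0.5Q)q_B - 51q_B.
∂π_B/∂q_B = 214 - (1/2)q_W - q_B = 0 gives the reaction function q_B = (214 - (1/2)q_W).
The leader anticipates this reaction. Substituting into P = 265 - 0.5Q gives P = 158 - (1/4)q_W, so π_W = (158 - (1/4)q_W)q_W - 50q_W.
The leader's first-order condition 108 - (1/2)q_W = 0 yields q_W = 216.
Then q_B = (214 - (1/2)·216) = 106.
Price P = 265 - (1/2)·322 = 104.
Willow's profit: (104 - 50)·216 = 11664.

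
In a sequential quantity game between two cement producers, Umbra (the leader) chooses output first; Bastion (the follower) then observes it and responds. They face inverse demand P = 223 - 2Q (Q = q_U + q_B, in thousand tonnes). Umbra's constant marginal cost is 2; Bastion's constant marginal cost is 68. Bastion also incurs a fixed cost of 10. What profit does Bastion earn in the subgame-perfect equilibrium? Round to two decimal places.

The follower Bastion best-responds to any q_U: π_B = (223 - 2Q)q_B - 68q_B.
∂π_B/∂q_B = 155 - 2q_U - 4q_B = 0 gives the reaction function q_B = (155 - 2q_U)/4.
The leader anticipates this reaction. Substituting into P = 223 - 2Q gives P = 291/2 - q_U, so π_U = (291/2 - q_U)q_U - 2q_U.
Maximising: ∂π_U/∂q_U = 287/2 - 2q_U = 0, giving q_U = 287/4.
Then q_B = (155 - 2·(287/4))/4 = 23/8.
Price P = 223 - 2·(597/8) = 295/4.
Bastion's profit: (295/4 - 68)·(23/8) - 10 = 209/32.

6.53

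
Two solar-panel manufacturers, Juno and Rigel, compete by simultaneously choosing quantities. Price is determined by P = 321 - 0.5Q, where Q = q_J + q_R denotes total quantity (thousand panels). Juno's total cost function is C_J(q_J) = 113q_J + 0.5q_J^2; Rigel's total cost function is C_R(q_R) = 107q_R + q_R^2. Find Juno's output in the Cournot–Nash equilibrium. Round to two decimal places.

Juno's profit: π_J = (321 - 0.5Q)q_J - (113q_J + (1/2)q_J²). Setting ∂π_J/∂q_J = 0: 208 - 2q_J - (1/2)(q_R) = 0.
Rigel's profit: π_R = (321 - 0.5Q)q_R - (107q_R + q_R²). Setting ∂π_R/∂q_R = 0: 214 - 3q_R - (1/2)(q_J) = 0.
So q_J = (208 - (1/2)q_R)/2 and q_R = (214 - (1/2)q_J)/3.
Substituting one into the other gives q_J = 89.9130 and q_R = 1296/23.

89.91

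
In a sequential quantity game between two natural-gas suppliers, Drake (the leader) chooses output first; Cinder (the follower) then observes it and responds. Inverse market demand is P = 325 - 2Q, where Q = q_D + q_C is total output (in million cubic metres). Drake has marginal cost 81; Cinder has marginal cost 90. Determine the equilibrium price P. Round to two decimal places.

Solve by backward induction. Given q_D, the follower Cinder maximises π_C = (325 - 2q_D - 2q_C)q_C - 90q_C.
∂π_C/∂q_C = 235 - 2q_D - 4q_C = 0 gives the reaction function q_C = (235 - 2q_D)/4.
The leader anticipates this reaction. Substituting into P = 325 - 2Q gives P = 415/2 - q_D, so π_D = (415/2 - q_D)q_D - 81q_D.
The leader's first-order condition 253/2 - 2q_D = 0 yields q_D = 253/4.
Then q_C = (235 - 2·(253/4))/4 = 217/8.
Total output Q = 723/8, so price P = 325 - 2·(723/8) = 577/4.

144.25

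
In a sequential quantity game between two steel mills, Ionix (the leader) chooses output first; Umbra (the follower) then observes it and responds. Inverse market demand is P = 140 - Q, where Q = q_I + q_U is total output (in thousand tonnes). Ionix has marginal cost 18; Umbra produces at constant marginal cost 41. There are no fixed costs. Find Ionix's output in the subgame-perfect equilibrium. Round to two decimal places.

72.50

The follower Umbra best-responds to any q_I: π_U = (140 - Q)q_U - 41q_U.
Setting the follower's marginal profit to zero, 99 - q_I - 2q_U = 0, i.e. q_U = (99 - q_I)/2.
The leader anticipates this reaction. Substituting into P = 140 - Q gives P = 181/2 - (1/2)q_I, so π_I = (181/2 - (1/2)q_I)q_I - 18q_I.
Maximising: ∂π_I/∂q_I = 145/2 - q_I = 0, giving q_I = 145/2.
Then q_U = (99 - 145/2)/2 = 53/4.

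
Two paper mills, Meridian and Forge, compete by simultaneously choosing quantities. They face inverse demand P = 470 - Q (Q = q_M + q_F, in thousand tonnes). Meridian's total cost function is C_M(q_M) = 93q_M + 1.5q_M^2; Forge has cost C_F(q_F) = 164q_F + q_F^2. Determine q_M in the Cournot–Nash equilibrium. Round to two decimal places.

63.26

Meridian's profit: π_M = (470 - Q)q_M - (93q_M + (3/2)q_M²). Setting ∂π_M/∂q_M = 0: 377 - 5q_M - (q_F) = 0.
Forge's first-order condition: 306 - 4q_F - (q_M) = 0.
So q_M = (377 - q_F)/5 and q_F = (306 - q_M)/4.
Solving the pair: q_M = 1202/19, q_F = 1153/19.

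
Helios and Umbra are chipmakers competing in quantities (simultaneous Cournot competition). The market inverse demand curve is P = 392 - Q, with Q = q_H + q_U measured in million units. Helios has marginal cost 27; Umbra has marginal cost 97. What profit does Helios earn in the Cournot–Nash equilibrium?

Helios's profit: π_H = (392 - Q)q_H - (27q_H). Setting ∂π_H/∂q_H = 0: 365 - 2q_H - (q_U) = 0.
Umbra's profit: π_U = (392 - Q)q_U - (97q_U). Setting ∂π_U/∂q_U = 0: 295 - 2q_U - (q_H) = 0.
So q_H = (365 - q_U)/2 and q_U = (295 - q_H)/2.
Solving the pair: q_H = 145, q_U = 75.
Price P = 392 - 220 = 172.
Helios's profit: (172 - 27)·145 = 21025.

21025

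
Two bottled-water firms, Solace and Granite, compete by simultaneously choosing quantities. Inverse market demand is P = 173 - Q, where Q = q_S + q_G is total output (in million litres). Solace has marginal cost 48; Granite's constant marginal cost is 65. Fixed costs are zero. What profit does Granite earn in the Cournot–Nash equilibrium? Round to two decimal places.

920.11

Solace's profit: π_S = (173 - Q)q_S - (48q_S). Setting ∂π_S/∂q_S = 0: 125 - 2q_S - (q_G) = 0.
Granite's profit: π_G = (173 - Q)q_G - (65q_G). Setting ∂π_G/∂q_G = 0: 108 - 2q_G - (q_S) = 0.
Rearranging gives the reaction functions q_S = (125 - q_G)/2 and q_G = (108 - q_S)/2.
Solving the pair: q_S = 142/3, q_G = 91/3.
Price P = 173 - 233/3 = 286/3.
Granite's profit: (286/3 - 65)·(91/3) = 920.1111.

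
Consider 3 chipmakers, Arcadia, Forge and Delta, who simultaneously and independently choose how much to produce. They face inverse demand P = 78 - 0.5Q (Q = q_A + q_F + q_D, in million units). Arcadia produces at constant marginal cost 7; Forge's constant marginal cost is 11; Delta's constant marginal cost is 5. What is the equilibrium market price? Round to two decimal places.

Arcadia's profit: π_A = (78 - 0.5Q)q_A - (7q_A). Setting ∂π_A/∂q_A = 0: 71 - q_A - (1/2)(q_F + q_D) = 0.
Forge's first-order condition: 67 - q_F - (1/2)(q_A + q_D) = 0.
Delta's first-order condition: 73 - q_D - (1/2)(q_A + q_F) = 0.
Summing all 3 equations gives 211 − 2Q = 0, hence Q = 211/2.
Back-substituting: q_A = (71 − 211/4)/(1/2) = 73/2, q_F = (67 − 211/4)/(1/2) = 57/2, q_D = (73 − 211/4)/(1/2) = 81/2.
Total output Q = 211/2, so price P = 78 - (1/2)·(211/2) = 101/4.

25.25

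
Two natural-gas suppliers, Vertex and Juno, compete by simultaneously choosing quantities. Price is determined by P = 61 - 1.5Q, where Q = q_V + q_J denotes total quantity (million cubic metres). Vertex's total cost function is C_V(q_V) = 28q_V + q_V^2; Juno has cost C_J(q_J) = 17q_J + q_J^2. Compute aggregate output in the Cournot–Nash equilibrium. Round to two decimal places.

Vertex's profit: π_V = (61 - 1.5Q)q_V - (28q_V + q_V²). Setting ∂π_V/∂q_V = 0: 33 - 5q_V - (3/2)(q_J) = 0.
Juno's first-order condition: 44 - 5q_J - (3/2)(q_V) = 0.
Best responses: q_V = (33 - (3/2)q_J)/5, q_J = (44 - (3/2)q_V)/5.
Solving the pair: q_V = 396/91, q_J = 682/91.
Total output Q = 396/91 + 682/91 = 154/13.

11.85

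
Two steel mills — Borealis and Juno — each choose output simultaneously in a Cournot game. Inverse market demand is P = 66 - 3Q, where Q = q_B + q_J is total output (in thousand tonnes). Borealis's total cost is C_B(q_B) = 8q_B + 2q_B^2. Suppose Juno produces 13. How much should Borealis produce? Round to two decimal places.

With the rival's output fixed at 13, Borealis's profit is π_B = (66 - 3·13 - 3q_B)q_B - (8q_B + 2q_B²) = (27 - 3q_B)q_B - (8q_B + 2q_B²).
∂π_B/∂q_B = 19 - 10q_B = 0, so q_B = 19/10.

1.90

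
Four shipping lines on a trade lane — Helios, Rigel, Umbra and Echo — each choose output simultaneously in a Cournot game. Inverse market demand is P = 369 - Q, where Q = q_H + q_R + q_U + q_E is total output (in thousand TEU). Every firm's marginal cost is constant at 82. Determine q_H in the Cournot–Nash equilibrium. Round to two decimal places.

57.40

Each firm earns π_i = (369 - Q)q_i - 82q_i.
Setting ∂π_i/∂q_i = 0 with rivals' quantities fixed: 287 - 2q_i - Σ_{j≠i} q_j = 0.
With identical firms every q_j equals q_i, so Σ_{j≠i} q_j = 3q_i and 287 = 5q_i, giving q_i = 287/5.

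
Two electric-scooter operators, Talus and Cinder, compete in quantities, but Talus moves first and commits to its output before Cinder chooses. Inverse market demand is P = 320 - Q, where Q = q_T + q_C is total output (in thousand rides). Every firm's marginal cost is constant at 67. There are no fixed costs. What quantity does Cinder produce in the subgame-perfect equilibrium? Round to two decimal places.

Solve by backward induction. Given q_T, the follower Cinder maximises π_C = (320 - q_T - q_C)q_C - 67q_C.
Setting the follower's marginal profit to zero, 253 - q_T - 2q_C = 0, i.e. q_C = (253 - q_T)/2.
Talus substitutes q_C(q_T) into its own profit: π_T = q_T(320 - q_T - (253 - q_T)/2) - 67q_T = (387/2 - (1/2)q_T)q_T - 67q_T.
The leader's first-order condition 253/2 - q_T = 0 yields q_T = 253/2.
Then q_C = (253 - 253/2)/2 = 253/4.

63.25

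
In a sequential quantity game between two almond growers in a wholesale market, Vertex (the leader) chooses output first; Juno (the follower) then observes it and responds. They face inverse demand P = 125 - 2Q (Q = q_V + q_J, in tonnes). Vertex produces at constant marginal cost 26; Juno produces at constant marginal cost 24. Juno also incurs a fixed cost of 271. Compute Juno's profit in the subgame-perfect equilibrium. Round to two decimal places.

73.53

The follower Juno best-responds to any q_V: π_J = (125 - 2Q)q_J - 24q_J.
Follower FOC: 101 - 2q_V - 4q_J = 0, so q_J(q_V) = (101 - 2q_V)/4.
Vertex substitutes q_J(q_V) into its own profit: π_V = q_V(125 - 2q_V - (101 - 2q_V)/2) - 26q_V = (149/2 - q_V)q_V - 26q_V.
The leader's first-order condition 97/2 - 2q_V = 0 yields q_V = 97/4.
Then q_J = (101 - 2·(97/4))/4 = 105/8.
Price P = 125 - 2·(299/8) = 201/4.
Juno's profit: (201/4 - 24)·(105/8) - 271 = 73.5313.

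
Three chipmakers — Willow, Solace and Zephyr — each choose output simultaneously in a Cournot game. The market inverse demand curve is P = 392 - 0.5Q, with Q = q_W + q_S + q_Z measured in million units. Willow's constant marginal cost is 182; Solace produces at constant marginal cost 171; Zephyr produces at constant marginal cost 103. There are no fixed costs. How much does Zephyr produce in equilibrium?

Willow's profit: π_W = (392 - 0.5Q)q_W - (182q_W). Setting ∂π_W/∂q_W = 0: 210 - q_W - (1/2)(q_S + q_Z) = 0.
Solace's profit: π_S = (392 - 0.5Q)q_S - (171q_S). Setting ∂π_S/∂q_S = 0: 221 - q_S - (1/2)(q_W + q_Z) = 0.
Zephyr's first-order condition: 289 - q_Z - (1/2)(q_W + q_S) = 0.
Summing all 3 equations gives 720 − 2Q = 0, hence Q = 360.
Back-substituting: q_W = (210 − 180)/(1/2) = 60, q_S = (221 − 180)/(1/2) = 82, q_Z = (289 − 180)/(1/2) = 218.

218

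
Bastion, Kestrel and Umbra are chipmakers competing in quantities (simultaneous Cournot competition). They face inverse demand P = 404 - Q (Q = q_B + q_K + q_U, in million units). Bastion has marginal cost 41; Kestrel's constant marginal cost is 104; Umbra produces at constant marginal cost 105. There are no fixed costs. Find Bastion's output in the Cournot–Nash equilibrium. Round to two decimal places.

Bastion's profit: π_B = (404 - Q)q_B - (41q_B). Setting ∂π_B/∂q_B = 0: 363 - 2q_B - (q_K + q_U) = 0.
Kestrel's profit: π_K = (404 - Q)q_K - (104q_K). Setting ∂π_K/∂q_K = 0: 300 - 2q_K - (q_B + q_U) = 0.
Umbra's first-order condition: 299 - 2q_U - (q_B + q_K) = 0.
Adding the 3 conditions: 962 − 2Q − 2Q = 0, i.e. Q = 481/2.
Back-substituting: q_B = (363 − 481/2) = 245/2, q_K = (300 − 481/2) = 119/2, q_U = (299 − 481/2) = 117/2.

122.50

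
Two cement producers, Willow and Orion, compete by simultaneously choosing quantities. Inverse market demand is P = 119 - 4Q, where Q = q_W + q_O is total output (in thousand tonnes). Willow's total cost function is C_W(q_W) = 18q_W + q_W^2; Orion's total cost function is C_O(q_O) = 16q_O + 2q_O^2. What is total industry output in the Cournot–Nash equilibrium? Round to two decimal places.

Willow's profit: π_W = (119 - 4Q)q_W - (18q_W + q_W²). Setting ∂π_W/∂q_W = 0: 101 - 10q_W - 4(q_O) = 0.
Orion's profit: π_O = (119 - 4Q)q_O - (16q_O + 2q_O²). Setting ∂π_O/∂q_O = 0: 103 - 12q_O - 4(q_W) = 0.
Rearranging gives the reaction functions q_W = (101 - 4q_O)/10 and q_O = (103 - 4q_W)/12.
Substituting one into the other gives q_W = 100/13 and q_O = 313/52.
Total output Q = 100/13 + 313/52 = 713/52.

13.71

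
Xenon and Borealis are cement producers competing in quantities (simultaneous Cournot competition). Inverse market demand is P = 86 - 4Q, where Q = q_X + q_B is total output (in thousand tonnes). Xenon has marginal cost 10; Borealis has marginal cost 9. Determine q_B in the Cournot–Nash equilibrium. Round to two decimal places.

6.50

Xenon's profit: π_X = (86 - 4Q)q_X - (10q_X). Setting ∂π_X/∂q_X = 0: 76 - 8q_X - 4(q_B) = 0.
Borealis's first-order condition: 77 - 8q_B - 4(q_X) = 0.
So q_X = (76 - 4q_B)/8 and q_B = (77 - 4q_X)/8.
Substituting one into the other gives q_X = 25/4 and q_B = 13/2.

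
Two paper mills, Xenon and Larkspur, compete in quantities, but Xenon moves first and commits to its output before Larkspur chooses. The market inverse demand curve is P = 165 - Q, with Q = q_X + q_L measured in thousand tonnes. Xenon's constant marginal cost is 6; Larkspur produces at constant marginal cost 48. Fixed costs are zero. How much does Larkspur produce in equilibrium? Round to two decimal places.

The follower Larkspur best-responds to any q_X: π_L = (165 - Q)q_L - 48q_L.
Setting the follower's marginal profit to zero, 117 - q_X - 2q_L = 0, i.e. q_L = (117 - q_X)/2.
Xenon substitutes q_L(q_X) into its own profit: π_X = q_X(165 - q_X - (117 - q_X)/2) - 6q_X = (213/2 - (1/2)q_X)q_X - 6q_X.
Leader FOC: 201/2 - q_X = 0, so q_X = 201/2.
Then q_L = (117 - 201/2)/2 = 33/4.

8.25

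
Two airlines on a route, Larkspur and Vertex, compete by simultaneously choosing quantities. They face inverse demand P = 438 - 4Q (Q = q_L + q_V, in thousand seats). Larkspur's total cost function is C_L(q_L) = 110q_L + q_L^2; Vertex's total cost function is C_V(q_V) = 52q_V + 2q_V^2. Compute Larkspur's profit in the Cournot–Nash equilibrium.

Larkspur's profit: π_L = (438 - 4Q)q_L - (110q_L + q_L²). Setting ∂π_L/∂q_L = 0: 328 - 10q_L - 4(q_V) = 0.
Vertex's profit: π_V = (438 - 4Q)q_V - (52q_V + 2q_V²). Setting ∂π_V/∂q_V = 0: 386 - 12q_V - 4(q_L) = 0.
So q_L = (328 - 4q_V)/10 and q_V = (386 - 4q_L)/12.
Solving the pair: q_L = 23, q_V = 49/2.
Price P = 438 - 4·(95/2) = 248.
Larkspur's profit: 248·23 - 110·23 - 23² = 2645.

2645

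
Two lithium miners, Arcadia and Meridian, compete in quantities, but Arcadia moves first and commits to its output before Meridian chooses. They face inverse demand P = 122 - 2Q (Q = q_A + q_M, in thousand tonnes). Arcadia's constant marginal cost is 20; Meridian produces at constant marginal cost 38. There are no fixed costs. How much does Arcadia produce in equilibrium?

The follower Meridian best-responds to any q_A: π_M = (122 - 2Q)q_M - 38q_M.
Setting the follower's marginal profit to zero, 84 - 2q_A - 4q_M = 0, i.e. q_M = (84 - 2q_A)/4.
Arcadia substitutes q_M(q_A) into its own profit: π_A = q_A(122 - 2q_A - (84 - 2q_A)/2) - 20q_A = (80 - q_A)q_A - 20q_A.
Leader FOC: 60 - 2q_A = 0, so q_A = 30.
Then q_M = (84 - 2·30)/4 = 6.

30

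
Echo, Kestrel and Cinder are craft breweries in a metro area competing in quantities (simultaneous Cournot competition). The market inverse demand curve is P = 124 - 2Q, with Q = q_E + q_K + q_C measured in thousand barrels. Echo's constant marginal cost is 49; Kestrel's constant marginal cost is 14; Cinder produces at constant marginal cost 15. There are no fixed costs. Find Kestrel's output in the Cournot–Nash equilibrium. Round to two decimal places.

Echo's profit: π_E = (124 - 2Q)q_E - (49q_E). Setting ∂π_E/∂q_E = 0: 75 - 4q_E - 2(q_K + q_C) = 0.
Kestrel's profit: π_K = (124 - 2Q)q_K - (14q_K). Setting ∂π_K/∂q_K = 0: 110 - 4q_K - 2(q_E + q_C) = 0.
Cinder's profit: π_C = (124 - 2Q)q_C - (15q_C). Setting ∂π_C/∂q_C = 0: 109 - 4q_C - 2(q_E + q_K) = 0.
Summing all 3 equations gives 294 − 8Q = 0, hence Q = 147/4.
Back-substituting: q_E = (75 − 147/2)/2 = 3/4, q_K = (110 − 147/2)/2 = 73/4, q_C = (109 − 147/2)/2 = 71/4.

18.25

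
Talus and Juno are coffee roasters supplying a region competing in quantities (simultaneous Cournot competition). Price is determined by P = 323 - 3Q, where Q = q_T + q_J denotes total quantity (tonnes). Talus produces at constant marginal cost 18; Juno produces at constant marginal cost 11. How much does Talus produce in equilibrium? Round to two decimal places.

Talus's profit: π_T = (323 - 3Q)q_T - (18q_T). Setting ∂π_T/∂q_T = 0: 305 - 6q_T - 3(q_J) = 0.
Juno's first-order condition: 312 - 6q_J - 3(q_T) = 0.
Rearranging gives the reaction functions q_T = (305 - 3q_J)/6 and q_J = (312 - 3q_T)/6.
Substituting one into the other gives q_T = 298/9 and q_J = 319/9.

33.11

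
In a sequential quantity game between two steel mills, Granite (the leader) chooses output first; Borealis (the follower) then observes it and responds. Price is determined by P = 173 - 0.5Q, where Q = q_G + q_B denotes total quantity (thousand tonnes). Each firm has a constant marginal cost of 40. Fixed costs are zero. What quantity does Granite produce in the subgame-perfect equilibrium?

Solve by backward induction. Given q_G, the follower Borealis maximises π_B = (173 - (1/2)q_G - (1/2)q_B)q_B - 40q_B.
Follower FOC: 133 - (1/2)q_G - q_B = 0, so q_B(q_G) = (133 - (1/2)q_G).
The leader anticipates this reaction. Substituting into P = 173 - 0.5Q gives P = 213/2 - (1/4)q_G, so π_G = (213/2 - (1/4)q_G)q_G - 40q_G.
The leader's first-order condition 133/2 - (1/2)q_G = 0 yields q_G = 133.
Then q_B = (133 - (1/2)·133) = 133/2.

133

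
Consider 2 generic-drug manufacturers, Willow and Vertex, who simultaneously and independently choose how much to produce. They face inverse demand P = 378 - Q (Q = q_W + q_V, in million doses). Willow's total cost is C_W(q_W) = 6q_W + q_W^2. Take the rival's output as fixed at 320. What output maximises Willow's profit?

13

With the rival's output fixed at 320, Willow's profit is π_W = (378 - 320 - q_W)q_W - (6q_W + q_W²) = (58 - q_W)q_W - (6q_W + q_W²).
∂π_W/∂q_W = 52 - 4q_W = 0, so q_W = 13.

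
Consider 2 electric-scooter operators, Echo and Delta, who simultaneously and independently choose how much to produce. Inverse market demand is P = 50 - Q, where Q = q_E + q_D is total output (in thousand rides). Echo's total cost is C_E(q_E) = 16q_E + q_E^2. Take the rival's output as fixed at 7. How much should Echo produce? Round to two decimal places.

6.75

With the rival's output fixed at 7, Echo's profit is π_E = (50 - 7 - q_E)q_E - (16q_E + q_E²) = (43 - q_E)q_E - (16q_E + q_E²).
∂π_E/∂q_E = 27 - 4q_E = 0, so q_E = 27/4.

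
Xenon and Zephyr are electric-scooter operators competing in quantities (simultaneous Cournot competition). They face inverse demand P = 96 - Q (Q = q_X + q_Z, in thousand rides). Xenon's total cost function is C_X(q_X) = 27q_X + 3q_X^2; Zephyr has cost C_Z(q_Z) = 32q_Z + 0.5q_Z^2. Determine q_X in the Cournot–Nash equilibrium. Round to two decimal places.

6.22

Xenon's profit: π_X = (96 - Q)q_X - (27q_X + 3q_X²). Setting ∂π_X/∂q_X = 0: 69 - 8q_X - (q_Z) = 0.
Zephyr's profit: π_Z = (96 - Q)q_Z - (32q_Z + (1/2)q_Z²). Setting ∂π_Z/∂q_Z = 0: 64 - 3q_Z - (q_X) = 0.
So q_X = (69 - q_Z)/8 and q_Z = (64 - q_X)/3.
Solving the pair: q_X = 143/23, q_Z = 443/23.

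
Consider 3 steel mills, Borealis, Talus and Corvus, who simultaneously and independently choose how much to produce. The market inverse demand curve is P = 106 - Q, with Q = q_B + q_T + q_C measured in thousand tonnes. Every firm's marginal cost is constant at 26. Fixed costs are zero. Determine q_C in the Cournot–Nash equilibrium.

20

A representative firm's profit is π_i = q_i(106 - Q) - 26q_i.
First-order condition (treating rivals' output as given): 80 - 2q_i - Σ_{j≠i} q_j = 0.
With identical firms every q_j equals q_i, so Σ_{j≠i} q_j = 2q_i and 80 = 4q_i, giving q_i = 20.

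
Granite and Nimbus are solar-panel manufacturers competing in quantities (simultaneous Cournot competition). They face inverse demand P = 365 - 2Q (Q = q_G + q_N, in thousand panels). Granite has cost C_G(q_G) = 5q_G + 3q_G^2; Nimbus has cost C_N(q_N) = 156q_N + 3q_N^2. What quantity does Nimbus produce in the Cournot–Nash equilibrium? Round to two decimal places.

Granite's profit: π_G = (365 - 2Q)q_G - (5q_G + 3q_G²). Setting ∂π_G/∂q_G = 0: 360 - 10q_G - 2(q_N) = 0.
Nimbus's profit: π_N = (365 - 2Q)q_N - (156q_N + 3q_N²). Setting ∂π_N/∂q_N = 0: 209 - 10q_N - 2(q_G) = 0.
Best responses: q_G = (360 - 2q_N)/10, q_N = (209 - 2q_G)/10.
Solving the pair: q_G = 1591/48, q_N = 685/48.

14.27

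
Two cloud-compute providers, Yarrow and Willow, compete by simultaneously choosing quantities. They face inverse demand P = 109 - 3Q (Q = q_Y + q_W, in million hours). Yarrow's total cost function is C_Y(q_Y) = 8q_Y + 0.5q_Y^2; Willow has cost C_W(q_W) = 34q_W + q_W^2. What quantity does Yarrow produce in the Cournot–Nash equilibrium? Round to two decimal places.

12.40

Yarrow's profit: π_Y = (109 - 3Q)q_Y - (8q_Y + (1/2)q_Y²). Setting ∂π_Y/∂q_Y = 0: 101 - 7q_Y - 3(q_W) = 0.
Willow's first-order condition: 75 - 8q_W - 3(q_Y) = 0.
So q_Y = (101 - 3q_W)/7 and q_W = (75 - 3q_Y)/8.
Substituting one into the other gives q_Y = 583/47 and q_W = 222/47.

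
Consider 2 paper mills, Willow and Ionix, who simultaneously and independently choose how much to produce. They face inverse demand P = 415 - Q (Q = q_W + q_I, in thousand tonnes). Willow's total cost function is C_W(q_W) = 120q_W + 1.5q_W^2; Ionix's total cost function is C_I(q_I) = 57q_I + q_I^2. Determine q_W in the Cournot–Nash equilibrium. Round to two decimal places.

43.26

Willow's profit: π_W = (415 - Q)q_W - (120q_W + (3/2)q_W²). Setting ∂π_W/∂q_W = 0: 295 - 5q_W - (q_I) = 0.
Ionix's profit: π_I = (415 - Q)q_I - (57q_I + q_I²). Setting ∂π_I/∂q_I = 0: 358 - 4q_I - (q_W) = 0.
Rearranging gives the reaction functions q_W = (295 - q_I)/5 and q_I = (358 - q_W)/4.
Substituting one into the other gives q_W = 822/19 and q_I = 1495/19.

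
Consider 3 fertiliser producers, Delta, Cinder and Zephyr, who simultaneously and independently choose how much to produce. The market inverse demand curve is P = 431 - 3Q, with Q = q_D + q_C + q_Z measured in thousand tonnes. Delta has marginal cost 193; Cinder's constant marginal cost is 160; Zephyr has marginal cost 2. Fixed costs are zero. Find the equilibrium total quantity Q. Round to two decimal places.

Delta's profit: π_D = (431 - 3Q)q_D - (193q_D). Setting ∂π_D/∂q_D = 0: 238 - 6q_D - 3(q_C + q_Z) = 0.
Cinder's profit: π_C = (431 - 3Q)q_C - (160q_C). Setting ∂π_C/∂q_C = 0: 271 - 6q_C - 3(q_D + q_Z) = 0.
Zephyr's first-order condition: 429 - 6q_Z - 3(q_D + q_C) = 0.
Summing all 3 equations gives 938 − 12Q = 0, hence Q = 469/6.
Back-substituting: q_D = (238 − 469/2)/3 = 7/6, q_C = (271 − 469/2)/3 = 73/6, q_Z = (429 − 469/2)/3 = 389/6.
Total output Q = 7/6 + 73/6 + 389/6 = 469/6.

78.17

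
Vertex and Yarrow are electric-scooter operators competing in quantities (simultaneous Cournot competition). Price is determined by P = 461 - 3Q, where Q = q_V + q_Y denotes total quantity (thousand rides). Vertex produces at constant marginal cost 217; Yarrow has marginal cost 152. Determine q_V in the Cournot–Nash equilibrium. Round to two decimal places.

Vertex's profit: π_V = (461 - 3Q)q_V - (217q_V). Setting ∂π_V/∂q_V = 0: 244 - 6q_V - 3(q_Y) = 0.
Yarrow's first-order condition: 309 - 6q_Y - 3(q_V) = 0.
So q_V = (244 - 3q_Y)/6 and q_Y = (309 - 3q_V)/6.
Solving the pair: q_V = 179/9, q_Y = 374/9.

19.89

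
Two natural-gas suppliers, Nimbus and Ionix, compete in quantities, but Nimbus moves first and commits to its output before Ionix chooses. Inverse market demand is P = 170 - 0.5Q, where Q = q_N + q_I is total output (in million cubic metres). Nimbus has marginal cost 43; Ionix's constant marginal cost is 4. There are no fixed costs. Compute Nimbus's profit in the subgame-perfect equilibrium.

The follower Ionix best-responds to any q_N: π_I = (170 - 0.5Q)q_I - 4q_I.
∂π_I/∂q_I = 166 - (1/2)q_N - q_I = 0 gives the reaction function q_I = (166 - (1/2)q_N).
The leader anticipates this reaction. Substituting into P = 170 - 0.5Q gives P = 87 - (1/4)q_N, so π_N = (87 - (1/4)q_N)q_N - 43q_N.
Leader FOC: 44 - (1/2)q_N = 0, so q_N = 88.
Then q_I = (166 - (1/2)·88) = 122.
Price P = 170 - (1/2)·210 = 65.
Nimbus's profit: (65 - 43)·88 = 1936.

1936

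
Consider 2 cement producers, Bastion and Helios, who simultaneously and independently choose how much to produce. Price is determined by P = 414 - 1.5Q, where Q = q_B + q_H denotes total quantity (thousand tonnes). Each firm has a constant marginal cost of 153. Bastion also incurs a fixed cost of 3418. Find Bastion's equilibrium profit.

1628

A representative firm's profit is π_i = q_i(414 - 1.5Q) - 153q_i.
Setting ∂π_i/∂q_i = 0 with rivals' quantities fixed: 261 - 3q_i - (3/2)q_j = 0.
With identical firms every q_j equals q_i, so q_j = q_i and 261 = (9/2)q_i, giving q_i = 58.
Price P = 414 - (3/2)·116 = 240.
Bastion's profit: (240 - 153)·58 - 3418 = 1628.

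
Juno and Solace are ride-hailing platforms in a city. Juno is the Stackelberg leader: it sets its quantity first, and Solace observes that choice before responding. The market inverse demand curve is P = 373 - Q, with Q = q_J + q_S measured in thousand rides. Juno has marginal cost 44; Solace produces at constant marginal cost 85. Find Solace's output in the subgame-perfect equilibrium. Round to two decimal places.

Solve by backward induction. Given q_J, the follower Solace maximises π_S = (373 - q_J - q_S)q_S - 85q_S.
Setting the follower's marginal profit to zero, 288 - q_J - 2q_S = 0, i.e. q_S = (288 - q_J)/2.
Juno substitutes q_S(q_J) into its own profit: π_J = q_J(373 - q_J - (288 - q_J)/2) - 44q_J = (229 - (1/2)q_J)q_J - 44q_J.
Leader FOC: 185 - q_J = 0, so q_J = 185.
Then q_S = (288 - 185)/2 = 103/2.

51.50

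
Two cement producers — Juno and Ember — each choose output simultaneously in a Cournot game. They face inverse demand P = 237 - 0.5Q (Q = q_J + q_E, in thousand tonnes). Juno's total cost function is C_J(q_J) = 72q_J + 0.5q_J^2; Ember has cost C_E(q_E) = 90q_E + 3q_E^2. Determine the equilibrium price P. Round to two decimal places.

189.98

Juno's profit: π_J = (237 - 0.5Q)q_J - (72q_J + (1/2)q_J²). Setting ∂π_J/∂q_J = 0: 165 - 2q_J - (1/2)(q_E) = 0.
Ember's profit: π_E = (237 - 0.5Q)q_E - (90q_E + 3q_E²). Setting ∂π_E/∂q_E = 0: 147 - 7q_E - (1/2)(q_J) = 0.
So q_J = (165 - (1/2)q_E)/2 and q_E = (147 - (1/2)q_J)/7.
Substituting one into the other gives q_J = 78.6545 and q_E = 846/55.
Total output Q = 94.0364, so price P = 237 - (1/2)·94.0364 = 189.9818.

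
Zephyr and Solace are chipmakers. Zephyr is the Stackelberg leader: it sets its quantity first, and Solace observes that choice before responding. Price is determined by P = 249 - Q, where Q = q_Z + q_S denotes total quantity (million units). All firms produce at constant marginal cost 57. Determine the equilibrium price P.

105

Solve by backward induction. Given q_Z, the follower Solace maximises π_S = (249 - q_Z - q_S)q_S - 57q_S.
∂π_S/∂q_S = 192 - q_Z - 2q_S = 0 gives the reaction function q_S = (192 - q_Z)/2.
The leader anticipates this reaction. Substituting into P = 249 - Q gives P = 153 - (1/2)q_Z, so π_Z = (153 - (1/2)q_Z)q_Z - 57q_Z.
Leader FOC: 96 - q_Z = 0, so q_Z = 96.
Then q_S = (192 - 96)/2 = 48.
Total output Q = 144, so price P = 249 - 144 = 105.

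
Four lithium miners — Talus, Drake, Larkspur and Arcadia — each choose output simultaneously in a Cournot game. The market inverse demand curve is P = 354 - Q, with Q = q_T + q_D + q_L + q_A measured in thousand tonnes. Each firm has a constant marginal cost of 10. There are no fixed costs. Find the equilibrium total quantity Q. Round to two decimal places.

A representative firm's profit is π_i = q_i(354 - Q) - 10q_i.
Setting ∂π_i/∂q_i = 0 with rivals' quantities fixed: 344 - 2q_i - Σ_{j≠i} q_j = 0.
With identical firms every q_j equals q_i, so Σ_{j≠i} q_j = 3q_i and 344 = 5q_i, giving q_i = 344/5.
Total output Q = 344/5 + 344/5 + 344/5 + 344/5 = 1376/5.

275.20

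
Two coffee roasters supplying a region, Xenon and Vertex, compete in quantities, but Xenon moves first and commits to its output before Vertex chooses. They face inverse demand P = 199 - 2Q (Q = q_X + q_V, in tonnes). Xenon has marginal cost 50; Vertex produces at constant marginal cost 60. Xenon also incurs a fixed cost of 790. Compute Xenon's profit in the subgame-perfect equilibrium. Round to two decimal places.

790.06

Solve by backward induction. Given q_X, the follower Vertex maximises π_V = (199 - 2q_X - 2q_V)q_V - 60q_V.
∂π_V/∂q_V = 139 - 2q_X - 4q_V = 0 gives the reaction function q_V = (139 - 2q_X)/4.
Xenon substitutes q_V(q_X) into its own profit: π_X = q_X(199 - 2q_X - (139 - 2q_X)/2) - 50q_X = (259/2 - q_X)q_X - 50q_X.
The leader's first-order condition 159/2 - 2q_X = 0 yields q_X = 159/4.
Then q_V = (139 - 2·(159/4))/4 = 119/8.
Price P = 199 - 2·(437/8) = 359/4.
Xenon's profit: (359/4 - 50)·(159/4) - 790 = 790.0625.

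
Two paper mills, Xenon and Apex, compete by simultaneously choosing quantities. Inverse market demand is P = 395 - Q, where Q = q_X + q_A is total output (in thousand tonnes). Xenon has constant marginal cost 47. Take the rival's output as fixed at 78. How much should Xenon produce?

With the rival's output fixed at 78, Xenon's profit is π_X = (395 - 78 - q_X)q_X - (47q_X) = (317 - q_X)q_X - (47q_X).
∂π_X/∂q_X = 270 - 2q_X = 0, so q_X = 135.

135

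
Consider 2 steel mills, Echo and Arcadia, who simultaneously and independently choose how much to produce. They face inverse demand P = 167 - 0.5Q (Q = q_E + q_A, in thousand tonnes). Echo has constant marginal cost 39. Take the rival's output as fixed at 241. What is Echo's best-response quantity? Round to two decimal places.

7.50

With the rival's output fixed at 241, Echo's profit is π_E = (167 - (1/2)·241 - (1/2)q_E)q_E - (39q_E) = (93/2 - (1/2)q_E)q_E - (39q_E).
∂π_E/∂q_E = 15/2 - q_E = 0, so q_E = 15/2.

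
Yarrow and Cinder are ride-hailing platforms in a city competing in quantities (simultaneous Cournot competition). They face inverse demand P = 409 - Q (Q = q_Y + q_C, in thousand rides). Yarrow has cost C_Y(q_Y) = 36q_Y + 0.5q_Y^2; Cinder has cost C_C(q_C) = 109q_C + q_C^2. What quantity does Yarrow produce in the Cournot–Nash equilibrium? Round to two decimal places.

Yarrow's profit: π_Y = (409 - Q)q_Y - (36q_Y + (1/2)q_Y²). Setting ∂π_Y/∂q_Y = 0: 373 - 3q_Y - (q_C) = 0.
Cinder's first-order condition: 300 - 4q_C - (q_Y) = 0.
Best responses: q_Y = (373 - q_C)/3, q_C = (300 - q_Y)/4.
Solving the pair: q_Y = 1192/11, q_C = 527/11.

108.36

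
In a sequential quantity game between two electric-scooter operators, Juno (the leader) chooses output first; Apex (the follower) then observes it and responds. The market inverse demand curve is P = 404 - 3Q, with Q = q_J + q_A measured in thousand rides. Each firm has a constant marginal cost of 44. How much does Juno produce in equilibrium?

60

Solve by backward induction. Given q_J, the follower Apex maximises π_A = (404 - 3q_J - 3q_A)q_A - 44q_A.
Follower FOC: 360 - 3q_J - 6q_A = 0, so q_A(q_J) = (360 - 3q_J)/6.
Juno substitutes q_A(q_J) into its own profit: π_J = q_J(404 - 3q_J - (360 - 3q_J)/2) - 44q_J = (224 - (3/2)q_J)q_J - 44q_J.
Leader FOC: 180 - 3q_J = 0, so q_J = 60.
Then q_A = (360 - 3·60)/6 = 30.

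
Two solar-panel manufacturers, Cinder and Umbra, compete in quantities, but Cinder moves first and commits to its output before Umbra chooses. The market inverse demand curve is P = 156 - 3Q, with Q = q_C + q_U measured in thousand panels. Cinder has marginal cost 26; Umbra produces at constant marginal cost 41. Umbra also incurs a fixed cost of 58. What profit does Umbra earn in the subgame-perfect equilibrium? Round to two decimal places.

Solve by backward induction. Given q_C, the follower Umbra maximises π_U = (156 - 3q_C - 3q_U)q_U - 41q_U.
∂π_U/∂q_U = 115 - 3q_C - 6q_U = 0 gives the reaction function q_U = (115 - 3q_C)/6.
The leader anticipates this reaction. Substituting into P = 156 - 3Q gives P = 197/2 - (3/2)q_C, so π_C = (197/2 - (3/2)q_C)q_C - 26q_C.
The leader's first-order condition 145/2 - 3q_C = 0 yields q_C = 145/6.
Then q_U = (115 - 3·(145/6))/6 = 85/12.
Price P = 156 - 3·(125/4) = 249/4.
Umbra's profit: (249/4 - 41)·(85/12) - 58 = 92.5208.

92.52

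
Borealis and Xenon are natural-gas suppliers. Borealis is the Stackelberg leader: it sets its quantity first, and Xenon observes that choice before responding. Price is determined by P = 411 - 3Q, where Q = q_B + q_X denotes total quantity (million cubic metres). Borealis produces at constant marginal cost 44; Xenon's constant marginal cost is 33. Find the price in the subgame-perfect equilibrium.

Solve by backward induction. Given q_B, the follower Xenon maximises π_X = (411 - 3q_B - 3q_X)q_X - 33q_X.
Setting the follower's marginal profit to zero, 378 - 3q_B - 6q_X = 0, i.e. q_X = (378 - 3q_B)/6.
Borealis substitutes q_X(q_B) into its own profit: π_B = q_B(411 - 3q_B - (378 - 3q_B)/2) - 44q_B = (222 - (3/2)q_B)q_B - 44q_B.
Leader FOC: 178 - 3q_B = 0, so q_B = 178/3.
Then q_X = (378 - 3·(178/3))/6 = 100/3.
Total output Q = 278/3, so price P = 411 - 3·(278/3) = 133.

133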